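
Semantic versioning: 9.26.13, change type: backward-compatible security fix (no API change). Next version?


Current: 9.26.13
Change category: 'backward-compatible security fix (no API change)' → patch bump
SemVer rule: patch bump → increment PATCH (MAJOR and MINOR unchanged)
New: 9.26.14

9.26.14


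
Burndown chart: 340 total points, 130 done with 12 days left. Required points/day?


Formula: Required rate = Remaining points / Days left
Remaining = 340 - 130 = 210 points
Required rate = 210 / 12 = 17.5 points/day

17.5 points/day


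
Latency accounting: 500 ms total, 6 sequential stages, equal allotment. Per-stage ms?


Formula: per_stage = total_budget / stages
per_stage = 500 / 6
per_stage = 83.33 ms

83.33 ms


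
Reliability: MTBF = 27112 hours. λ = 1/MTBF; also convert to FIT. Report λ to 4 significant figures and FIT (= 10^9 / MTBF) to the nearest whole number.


Formula: λ = 1 / MTBF; FIT = λ × 1e9 = 1e9 / MTBF
λ = 1 / 27112 ≈ 3.688e-05 failures/hour
FIT = 1e9 / 27112 ≈ 36884 failures per 1e9 hours (nearest whole number)

λ = 3.688e-05 /h, FIT = 36884


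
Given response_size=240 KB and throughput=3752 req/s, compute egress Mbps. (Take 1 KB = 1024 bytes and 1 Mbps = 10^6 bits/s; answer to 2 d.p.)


Formula: Mbps = payload_bytes * RPS * 8 / 1e6
Payload per request = 240 KB = 240 * 1024 = 245760 bytes
Total bytes/sec = 245760 * 3752 = 922091520
Total bits/sec = 922091520 * 8 = 7376732160
Mbps = 7376732160 / 1e6 = 7376.73

7376.73 Mbps


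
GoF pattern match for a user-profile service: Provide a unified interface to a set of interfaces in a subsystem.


This matches the Facade pattern

Facade


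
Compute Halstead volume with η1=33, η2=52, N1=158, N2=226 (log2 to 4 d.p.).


Formula: V = N * log2(η), where N = N1 + N2 and η = η1 + η2
η = 33 + 52 = 85
N = 158 + 226 = 384
log2(85) ≈ 6.4094
V = 384 * 6.4094 = 2461.21

2461.21


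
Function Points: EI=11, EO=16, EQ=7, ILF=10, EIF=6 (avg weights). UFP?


UFP = EI*4 + EO*5 + EQ*4 + ILF*10 + EIF*7
UFP = 11*4 + 16*5 + 7*4 + 10*10 + 6*7
UFP = 44 + 80 + 28 + 100 + 42
UFP = 294

294


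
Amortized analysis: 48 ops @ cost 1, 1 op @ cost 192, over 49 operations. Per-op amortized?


Formula: Amortized cost = Total cost / Operations
Total cost = (48 * 1) + (1 * 192)
Total cost = 48 + 192 = 240
Amortized = 240 / 49 = 4.898

4.898


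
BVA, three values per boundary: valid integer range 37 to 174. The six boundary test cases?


Range: [37, 174]
Boundaries: just below min, min, min+1, max-1, max, just above max
Values: [36, 37, 38, 173, 174, 175]

[36, 37, 38, 173, 174, 175]


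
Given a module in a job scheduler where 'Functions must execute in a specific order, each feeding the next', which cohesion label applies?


Reasoning: Output of one is input to next
Type: Sequential cohesion

Sequential cohesion


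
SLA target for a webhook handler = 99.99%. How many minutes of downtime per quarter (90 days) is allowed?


Formula: allowed downtime = period * (100 - SLA) / 100
Period (quarter (90 days)) = 129600 minutes
Unavailability fraction = (100 - 99.99) / 100
Allowed downtime = 129600 * (100 - 99.99) / 100
Allowed downtime = 12.96 minutes

12.96 minutes


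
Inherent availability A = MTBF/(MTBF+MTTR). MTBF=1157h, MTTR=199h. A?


Availability = MTBF / (MTBF + MTTR)
Availability = 1157 / (1157 + 199)
Availability = 1157 / 1356
Availability = 85.3245%

85.3245%


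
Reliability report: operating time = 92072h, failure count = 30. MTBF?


Formula: MTBF = Total operating time / Number of failures
MTBF = 92072 / 30
MTBF = 3069.07 hours

3069.07 hours


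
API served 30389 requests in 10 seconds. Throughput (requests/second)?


Formula: throughput = requests / seconds
throughput = 30389 / 10
throughput = 3038.9 requests/second

3038.9 requests/second


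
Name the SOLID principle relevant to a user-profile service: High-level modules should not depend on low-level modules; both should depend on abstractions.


This describes the Dependency Inversion Principle (DIP)

Dependency Inversion Principle (DIP)


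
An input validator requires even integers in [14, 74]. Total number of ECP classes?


Constraint: even integers in [14, 74]
Class 1: x < 14 — out-of-range invalid
Class 2: x in [14,74] but odd — wrong type invalid
Class 3: x in [14,74] and even — valid
Class 4: x > 74 — out-of-range invalid
Total equivalence classes: 4

4 equivalence classes


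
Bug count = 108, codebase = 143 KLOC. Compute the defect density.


Defect density = defects / KLOC
Defect density = 108 / 143
Defect density = 0.755 defects/KLOC

0.755 defects/KLOC


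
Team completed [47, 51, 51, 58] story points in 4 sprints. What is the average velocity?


Formula: Avg velocity = Total points / Number of sprints
Points: [47, 51, 51, 58]
Sum = 47 + 51 + 51 + 58 = 207
Avg velocity = 207 / 4 = 51.75 points/sprint

51.75 points/sprint


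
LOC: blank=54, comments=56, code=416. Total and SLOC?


Total LOC = blank + comment + code
Total LOC = 54 + 56 + 416 = 526
SLOC (source only) = code = 416

Total LOC: 526, SLOC: 416


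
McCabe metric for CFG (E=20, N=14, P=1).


Formula: V(G) = E - N + 2P
V(G) = 20 - 14 + 2*1
V(G) = 6 + 2
V(G) = 8

8


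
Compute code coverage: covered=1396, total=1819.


Coverage = covered / total * 100
Coverage = 1396 / 1819 * 100
Coverage = 76.75%

76.75%


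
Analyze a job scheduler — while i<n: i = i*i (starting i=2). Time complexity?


Reasoning: squaring drives double-exponential growth; iterations ~ log log n
Complexity: O(log log n)

O(log log n)


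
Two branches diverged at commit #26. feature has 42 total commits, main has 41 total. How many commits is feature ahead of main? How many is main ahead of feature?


Common ancestor: commit #26
feature commits after divergence: 42 - 26 = 16
main commits after divergence: 41 - 26 = 15
feature is 16 commits ahead of main
main is 15 commits ahead of feature

feature ahead: 16, main ahead: 15


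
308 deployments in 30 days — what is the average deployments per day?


Formula: deployments per day = releases / days
= 308 / 30
= 10.267 deploys/day
(equivalently, 71.87 deploys/week)

10.267 deploys/day


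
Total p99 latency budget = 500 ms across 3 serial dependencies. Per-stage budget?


Formula: per_stage = total_budget / stages
per_stage = 500 / 3
per_stage = 166.67 ms

166.67 ms


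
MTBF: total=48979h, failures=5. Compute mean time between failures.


Formula: MTBF = Total operating time / Number of failures
MTBF = 48979 / 5
MTBF = 9795.8 hours

9795.8 hours


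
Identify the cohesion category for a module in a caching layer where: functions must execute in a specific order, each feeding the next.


Reasoning: Output of one is input to next
Type: Sequential cohesion

Sequential cohesion


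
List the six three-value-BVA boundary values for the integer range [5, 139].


Range: [5, 139]
Boundaries: just below min, min, min+1, max-1, max, just above max
Values: [4, 5, 6, 138, 139, 140]

[4, 5, 6, 138, 139, 140]


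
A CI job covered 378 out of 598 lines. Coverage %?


Coverage = covered / total * 100
Coverage = 378 / 598 * 100
Coverage = 63.21%

63.21%


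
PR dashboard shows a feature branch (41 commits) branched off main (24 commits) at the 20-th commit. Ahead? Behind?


Common ancestor: commit #20
feature commits after divergence: 41 - 20 = 21
main commits after divergence: 24 - 20 = 4
feature is 21 commits ahead of main
main is 4 commits ahead of feature

feature ahead: 21, main ahead: 4


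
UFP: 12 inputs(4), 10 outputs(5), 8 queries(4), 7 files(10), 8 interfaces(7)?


UFP = EI*4 + EO*5 + EQ*4 + ILF*10 + EIF*7
UFP = 12*4 + 10*5 + 8*4 + 7*10 + 8*7
UFP = 48 + 50 + 32 + 70 + 56
UFP = 256

256


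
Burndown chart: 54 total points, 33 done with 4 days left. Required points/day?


Formula: Required rate = Remaining points / Days left
Remaining = 54 - 33 = 21 points
Required rate = 21 / 4 = 5.25 points/day

5.25 points/day


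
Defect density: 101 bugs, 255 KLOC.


Defect density = defects / KLOC
Defect density = 101 / 255
Defect density = 0.396 defects/KLOC

0.396 defects/KLOC


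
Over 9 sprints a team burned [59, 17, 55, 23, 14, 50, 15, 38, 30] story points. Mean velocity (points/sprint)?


Formula: Avg velocity = Total points / Number of sprints
Points: [59, 17, 55, 23, 14, 50, 15, 38, 30]
Sum = 59 + 17 + 55 + 23 + 14 + 50 + 15 + 38 + 30 = 301
Avg velocity = 301 / 9 = 33.44 points/sprint

33.44 points/sprint


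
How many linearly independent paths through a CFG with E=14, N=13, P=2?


Formula: V(G) = E - N + 2P
V(G) = 14 - 13 + 2*2
V(G) = 1 + 4
V(G) = 5

5


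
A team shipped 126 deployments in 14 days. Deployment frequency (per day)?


Formula: deployments per day = releases / days
= 126 / 14
= 9.0 deploys/day
(equivalently, 63.0 deploys/week)

9.0 deploys/day


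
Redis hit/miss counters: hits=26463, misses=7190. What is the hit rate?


Formula: hit rate = hits / (hits + misses) * 100
hit rate = 26463 / (26463 + 7190) * 100
hit rate = 26463 / 33653 * 100
hit rate = 78.63%

78.63%


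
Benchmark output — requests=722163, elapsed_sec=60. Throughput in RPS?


Formula: throughput = requests / seconds
throughput = 722163 / 60
throughput = 12036.05 requests/second

12036.05 requests/second


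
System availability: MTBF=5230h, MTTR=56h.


Availability = MTBF / (MTBF + MTTR)
Availability = 5230 / (5230 + 56)
Availability = 5230 / 5286
Availability = 98.9406%

98.9406%


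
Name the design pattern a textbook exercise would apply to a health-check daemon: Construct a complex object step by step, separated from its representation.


This matches the Builder pattern

Builder


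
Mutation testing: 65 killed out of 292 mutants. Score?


Mutation score = killed / total * 100
Mutation score = 65 / 292 * 100
Mutation score = 22.26%

22.26%


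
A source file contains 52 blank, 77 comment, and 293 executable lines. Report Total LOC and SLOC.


Total LOC = blank + comment + code
Total LOC = 52 + 77 + 293 = 422
SLOC (source only) = code = 293

Total LOC: 422, SLOC: 293


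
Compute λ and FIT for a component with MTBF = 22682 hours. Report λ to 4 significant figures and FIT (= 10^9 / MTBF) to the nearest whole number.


Formula: λ = 1 / MTBF; FIT = λ × 1e9 = 1e9 / MTBF
λ = 1 / 22682 ≈ 4.409e-05 failures/hour
FIT = 1e9 / 22682 ≈ 44088 failures per 1e9 hours (nearest whole number)

λ = 4.409e-05 /h, FIT = 44088


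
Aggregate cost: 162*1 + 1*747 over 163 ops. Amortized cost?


Formula: Amortized cost = Total cost / Operations
Total cost = (162 * 1) + (1 * 747)
Total cost = 162 + 747 = 909
Amortized = 909 / 163 = 5.5767

5.5767


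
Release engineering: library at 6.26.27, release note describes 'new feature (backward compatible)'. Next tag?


Current: 6.26.27
Change category: 'new feature (backward compatible)' → minor bump
SemVer rule: minor bump → increment MINOR, reset PATCH to 0 (MAJOR unchanged)
New: 6.27.0

6.27.0


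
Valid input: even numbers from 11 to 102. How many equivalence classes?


Constraint: even integers in [11, 102]
Class 1: x < 11 — out-of-range invalid
Class 2: x in [11,102] but odd — wrong type invalid
Class 3: x in [11,102] and even — valid
Class 4: x > 102 — out-of-range invalid
Total equivalence classes: 4

4 equivalence classes


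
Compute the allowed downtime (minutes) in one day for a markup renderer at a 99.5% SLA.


Formula: allowed downtime = period * (100 - SLA) / 100
Period (day) = 1440 minutes
Unavailability fraction = (100 - 99.5) / 100
Allowed downtime = 1440 * (100 - 99.5) / 100
Allowed downtime = 7.2 minutes

7.2 minutes


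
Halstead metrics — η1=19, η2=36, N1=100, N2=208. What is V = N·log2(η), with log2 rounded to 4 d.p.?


Formula: V = N * log2(η), where N = N1 + N2 and η = η1 + η2
η = 19 + 36 = 55
N = 100 + 208 = 308
log2(55) ≈ 5.7814
V = 308 * 5.7814 = 1780.67

1780.67


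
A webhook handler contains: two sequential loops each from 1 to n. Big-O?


Reasoning: sequential dominates: O(n) + O(n) = O(n)
Complexity: O(n)

O(n)


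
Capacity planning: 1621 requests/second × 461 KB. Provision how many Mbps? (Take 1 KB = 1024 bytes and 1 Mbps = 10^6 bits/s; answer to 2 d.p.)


Formula: Mbps = payload_bytes * RPS * 8 / 1e6
Payload per request = 461 KB = 461 * 1024 = 472064 bytes
Total bytes/sec = 472064 * 1621 = 765215744
Total bits/sec = 765215744 * 8 = 6121725952
Mbps = 6121725952 / 1e6 = 6121.73

6121.73 Mbps


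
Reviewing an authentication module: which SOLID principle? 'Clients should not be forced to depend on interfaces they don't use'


This describes the Interface Segregation Principle (ISP)

Interface Segregation Principle (ISP)


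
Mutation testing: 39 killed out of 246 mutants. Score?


Mutation score = killed / total * 100
Mutation score = 39 / 246 * 100
Mutation score = 15.85%

15.85%


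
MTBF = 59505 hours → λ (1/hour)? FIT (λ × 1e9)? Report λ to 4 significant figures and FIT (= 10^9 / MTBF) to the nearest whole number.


Formula: λ = 1 / MTBF; FIT = λ × 1e9 = 1e9 / MTBF
λ = 1 / 59505 ≈ 1.681e-05 failures/hour
FIT = 1e9 / 59505 ≈ 16805 failures per 1e9 hours (nearest whole number)

λ = 1.681e-05 /h, FIT = 16805


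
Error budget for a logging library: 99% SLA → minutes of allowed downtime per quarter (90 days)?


Formula: allowed downtime = period * (100 - SLA) / 100
Period (quarter (90 days)) = 129600 minutes
Unavailability fraction = (100 - 99.0) / 100
Allowed downtime = 129600 * (100 - 99.0) / 100
Allowed downtime = 1296.0 minutes

1296.0 minutes


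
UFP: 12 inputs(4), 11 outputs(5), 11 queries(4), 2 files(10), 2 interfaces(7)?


UFP = EI*4 + EO*5 + EQ*4 + ILF*10 + EIF*7
UFP = 12*4 + 11*5 + 11*4 + 2*10 + 2*7
UFP = 48 + 55 + 44 + 20 + 14
UFP = 181

181


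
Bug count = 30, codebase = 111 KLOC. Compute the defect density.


Defect density = defects / KLOC
Defect density = 30 / 111
Defect density = 0.27 defects/KLOC

0.27 defects/KLOC


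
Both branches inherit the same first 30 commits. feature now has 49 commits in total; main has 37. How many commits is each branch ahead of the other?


Common ancestor: commit #30
feature commits after divergence: 49 - 30 = 19
main commits after divergence: 37 - 30 = 7
feature is 19 commits ahead of main
main is 7 commits ahead of feature

feature ahead: 19, main ahead: 7


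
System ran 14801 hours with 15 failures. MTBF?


Formula: MTBF = Total operating time / Number of failures
MTBF = 14801 / 15
MTBF = 986.73 hours

986.73 hours


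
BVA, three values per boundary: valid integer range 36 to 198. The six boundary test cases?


Range: [36, 198]
Boundaries: just below min, min, min+1, max-1, max, just above max
Values: [35, 36, 37, 197, 198, 199]

[35, 36, 37, 197, 198, 199]


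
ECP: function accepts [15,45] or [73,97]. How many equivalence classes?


Valid ranges: [15,45] and [73,97]
Class 1: x < 15 — invalid
Class 2: 15 ≤ x ≤ 45 — valid
Class 3: 45 < x < 73 — invalid (gap between ranges)
Class 4: 73 ≤ x ≤ 97 — valid
Class 5: x > 97 — invalid
Total equivalence classes: 5

5 equivalence classes


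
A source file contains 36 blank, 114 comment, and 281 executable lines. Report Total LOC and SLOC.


Total LOC = blank + comment + code
Total LOC = 36 + 114 + 281 = 431
SLOC (source only) = code = 281

Total LOC: 431, SLOC: 281


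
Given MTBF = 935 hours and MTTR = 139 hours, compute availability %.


Availability = MTBF / (MTBF + MTTR)
Availability = 935 / (935 + 139)
Availability = 935 / 1074
Availability = 87.0577%

87.0577%


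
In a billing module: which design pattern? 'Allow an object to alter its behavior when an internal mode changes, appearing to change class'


This matches the State pattern

State


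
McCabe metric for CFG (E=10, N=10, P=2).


Formula: V(G) = E - N + 2P
V(G) = 10 - 10 + 2*2
V(G) = 0 + 4
V(G) = 4

4


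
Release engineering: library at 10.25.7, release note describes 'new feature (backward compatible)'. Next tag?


Current: 10.25.7
Change category: 'new feature (backward compatible)' → minor bump
SemVer rule: minor bump → increment MINOR, reset PATCH to 0 (MAJOR unchanged)
New: 10.26.0

10.26.0


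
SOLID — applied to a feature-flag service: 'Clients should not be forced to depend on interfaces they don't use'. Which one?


This describes the Interface Segregation Principle (ISP)

Interface Segregation Principle (ISP)


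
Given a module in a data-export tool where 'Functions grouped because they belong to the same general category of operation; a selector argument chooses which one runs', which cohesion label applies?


Reasoning: Grouped by category of activity, not by data or sequence
Type: Logical cohesion

Logical cohesion


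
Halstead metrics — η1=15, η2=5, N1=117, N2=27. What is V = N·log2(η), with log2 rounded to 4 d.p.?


Formula: V = N * log2(η), where N = N1 + N2 and η = η1 + η2
η = 15 + 5 = 20
N = 117 + 27 = 144
log2(20) ≈ 4.3219
V = 144 * 4.3219 = 622.35

622.35


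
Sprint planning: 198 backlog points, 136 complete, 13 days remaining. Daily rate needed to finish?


Formula: Required rate = Remaining points / Days left
Remaining = 198 - 136 = 62 points
Required rate = 62 / 13 = 4.77 points/day

4.77 points/day


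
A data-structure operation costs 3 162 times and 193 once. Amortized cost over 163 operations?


Formula: Amortized cost = Total cost / Operations
Total cost = (162 * 3) + (1 * 193)
Total cost = 486 + 193 = 679
Amortized = 679 / 163 = 4.1656

4.1656


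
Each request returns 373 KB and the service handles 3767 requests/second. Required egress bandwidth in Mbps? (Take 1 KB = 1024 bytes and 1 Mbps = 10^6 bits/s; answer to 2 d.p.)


Formula: Mbps = payload_bytes * RPS * 8 / 1e6
Payload per request = 373 KB = 373 * 1024 = 381952 bytes
Total bytes/sec = 381952 * 3767 = 1438813184
Total bits/sec = 1438813184 * 8 = 11510505472
Mbps = 11510505472 / 1e6 = 11510.51

11510.51 Mbps


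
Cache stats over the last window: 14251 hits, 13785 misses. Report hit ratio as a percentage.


Formula: hit rate = hits / (hits + misses) * 100
hit rate = 14251 / (14251 + 13785) * 100
hit rate = 14251 / 28036 * 100
hit rate = 50.83%

50.83%


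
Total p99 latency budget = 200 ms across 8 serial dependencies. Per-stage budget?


Formula: per_stage = total_budget / stages
per_stage = 200 / 8
per_stage = 25.0 ms

25.0 ms


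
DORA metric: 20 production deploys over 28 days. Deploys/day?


Formula: deployments per day = releases / days
= 20 / 28
= 0.714 deploys/day
(equivalently, 5.0 deploys/week)

0.714 deploys/day


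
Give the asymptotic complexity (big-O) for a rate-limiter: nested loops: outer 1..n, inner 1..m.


Reasoning: product of independent bounds
Complexity: O(n*m)

O(n*m)


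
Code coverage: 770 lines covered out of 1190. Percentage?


Coverage = covered / total * 100
Coverage = 770 / 1190 * 100
Coverage = 64.71%

64.71%


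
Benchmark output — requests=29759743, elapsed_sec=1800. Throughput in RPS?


Formula: throughput = requests / seconds
throughput = 29759743 / 1800
throughput = 16533.19 requests/second

16533.19 requests/second


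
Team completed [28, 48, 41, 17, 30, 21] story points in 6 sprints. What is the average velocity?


Formula: Avg velocity = Total points / Number of sprints
Points: [28, 48, 41, 17, 30, 21]
Sum = 28 + 48 + 41 + 17 + 30 + 21 = 185
Avg velocity = 185 / 6 = 30.83 points/sprint

30.83 points/sprint


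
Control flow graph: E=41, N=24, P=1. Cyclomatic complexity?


Formula: V(G) = E - N + 2P
V(G) = 41 - 24 + 2*1
V(G) = 17 + 2
V(G) = 19

19


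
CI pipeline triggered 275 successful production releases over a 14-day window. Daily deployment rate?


Formula: deployments per day = releases / days
= 275 / 14
= 19.643 deploys/day
(equivalently, 137.5 deploys/week)

19.643 deploys/day


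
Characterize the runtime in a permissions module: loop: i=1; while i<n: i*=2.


Reasoning: i doubles each step so iterations are log2(n)
Complexity: O(log n)

O(log n)


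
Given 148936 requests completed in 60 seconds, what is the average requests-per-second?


Formula: throughput = requests / seconds
throughput = 148936 / 60
throughput = 2482.27 requests/second

2482.27 requests/second


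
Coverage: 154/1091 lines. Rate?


Coverage = covered / total * 100
Coverage = 154 / 1091 * 100
Coverage = 14.12%

14.12%


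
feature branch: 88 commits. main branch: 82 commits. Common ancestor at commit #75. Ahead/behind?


Common ancestor: commit #75
feature commits after divergence: 88 - 75 = 13
main commits after divergence: 82 - 75 = 7
feature is 13 commits ahead of main
main is 7 commits ahead of feature

feature ahead: 13, main ahead: 7


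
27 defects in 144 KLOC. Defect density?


Defect density = defects / KLOC
Defect density = 27 / 144
Defect density = 0.188 defects/KLOC

0.188 defects/KLOC


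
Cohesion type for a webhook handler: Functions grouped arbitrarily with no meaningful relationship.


Reasoning: Worst: random grouping
Type: Coincidental cohesion

Coincidental cohesion


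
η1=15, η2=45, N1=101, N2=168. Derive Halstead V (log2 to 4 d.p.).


Formula: V = N * log2(η), where N = N1 + N2 and η = η1 + η2
η = 15 + 45 = 60
N = 101 + 168 = 269
log2(60) ≈ 5.9069
V = 269 * 5.9069 = 1588.96

1588.96


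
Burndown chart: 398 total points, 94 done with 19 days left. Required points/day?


Formula: Required rate = Remaining points / Days left
Remaining = 398 - 94 = 304 points
Required rate = 304 / 19 = 16.0 points/day

16.0 points/day


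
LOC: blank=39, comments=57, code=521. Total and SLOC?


Total LOC = blank + comment + code
Total LOC = 39 + 57 + 521 = 617
SLOC (source only) = code = 521

Total LOC: 617, SLOC: 521


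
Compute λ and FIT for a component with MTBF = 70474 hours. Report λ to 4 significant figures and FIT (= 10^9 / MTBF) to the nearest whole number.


Formula: λ = 1 / MTBF; FIT = λ × 1e9 = 1e9 / MTBF
λ = 1 / 70474 ≈ 1.419e-05 failures/hour
FIT = 1e9 / 70474 ≈ 14190 failures per 1e9 hours (nearest whole number)

λ = 1.419e-05 /h, FIT = 14190


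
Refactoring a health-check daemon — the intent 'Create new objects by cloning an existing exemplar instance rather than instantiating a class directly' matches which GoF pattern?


This matches the Prototype pattern

Prototype


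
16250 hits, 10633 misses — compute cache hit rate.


Formula: hit rate = hits / (hits + misses) * 100
hit rate = 16250 / (16250 + 10633) * 100
hit rate = 16250 / 26883 * 100
hit rate = 60.45%

60.45%


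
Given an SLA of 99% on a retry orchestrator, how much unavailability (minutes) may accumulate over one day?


Formula: allowed downtime = period * (100 - SLA) / 100
Period (day) = 1440 minutes
Unavailability fraction = (100 - 99.0) / 100
Allowed downtime = 1440 * (100 - 99.0) / 100
Allowed downtime = 14.4 minutes

14.4 minutes


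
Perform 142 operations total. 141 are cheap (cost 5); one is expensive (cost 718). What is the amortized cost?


Formula: Amortized cost = Total cost / Operations
Total cost = (141 * 5) + (1 * 718)
Total cost = 705 + 718 = 1423
Amortized = 1423 / 142 = 10.0211

10.0211


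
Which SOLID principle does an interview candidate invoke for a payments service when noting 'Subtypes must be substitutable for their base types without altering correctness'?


This describes the Liskov Substitution Principle (LSP)

Liskov Substitution Principle (LSP)


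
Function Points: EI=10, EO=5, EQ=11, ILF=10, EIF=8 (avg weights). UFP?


UFP = EI*4 + EO*5 + EQ*4 + ILF*10 + EIF*7
UFP = 10*4 + 5*5 + 11*4 + 10*10 + 8*7
UFP = 40 + 25 + 44 + 100 + 56
UFP = 265

265


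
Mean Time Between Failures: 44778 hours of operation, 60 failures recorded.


Formula: MTBF = Total operating time / Number of failures
MTBF = 44778 / 60
MTBF = 746.3 hours

746.3 hours


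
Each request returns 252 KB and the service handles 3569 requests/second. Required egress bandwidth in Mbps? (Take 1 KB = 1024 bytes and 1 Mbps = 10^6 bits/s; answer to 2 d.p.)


Formula: Mbps = payload_bytes * RPS * 8 / 1e6
Payload per request = 252 KB = 252 * 1024 = 258048 bytes
Total bytes/sec = 258048 * 3569 = 920973312
Total bits/sec = 920973312 * 8 = 7367786496
Mbps = 7367786496 / 1e6 = 7367.79

7367.79 Mbps


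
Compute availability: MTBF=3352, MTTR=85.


Availability = MTBF / (MTBF + MTTR)
Availability = 3352 / (3352 + 85)
Availability = 3352 / 3437
Availability = 97.5269%

97.5269%


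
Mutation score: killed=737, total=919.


Mutation score = killed / total * 100
Mutation score = 737 / 919 * 100
Mutation score = 80.2%

80.2%


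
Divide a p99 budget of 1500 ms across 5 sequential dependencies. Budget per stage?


Formula: per_stage = total_budget / stages
per_stage = 1500 / 5
per_stage = 300.0 ms

300.0 ms


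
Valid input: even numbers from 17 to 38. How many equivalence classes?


Constraint: even integers in [17, 38]
Class 1: x < 17 — out-of-range invalid
Class 2: x in [17,38] but odd — wrong type invalid
Class 3: x in [17,38] and even — valid
Class 4: x > 38 — out-of-range invalid
Total equivalence classes: 4

4 equivalence classes


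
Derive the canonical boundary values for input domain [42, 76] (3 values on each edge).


Range: [42, 76]
Boundaries: just below min, min, min+1, max-1, max, just above max
Values: [41, 42, 43, 75, 76, 77]

[41, 42, 43, 75, 76, 77]


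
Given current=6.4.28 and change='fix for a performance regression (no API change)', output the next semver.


Current: 6.4.28
Change category: 'fix for a performance regression (no API change)' → patch bump
SemVer rule: patch bump → increment PATCH (MAJOR and MINOR unchanged)
New: 6.4.29

6.4.29


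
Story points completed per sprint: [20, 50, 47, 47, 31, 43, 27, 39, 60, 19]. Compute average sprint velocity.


Formula: Avg velocity = Total points / Number of sprints
Points: [20, 50, 47, 47, 31, 43, 27, 39, 60, 19]
Sum = 20 + 50 + 47 + 47 + 31 + 43 + 27 + 39 + 60 + 19 = 383
Avg velocity = 383 / 10 = 38.3 points/sprint

38.3 points/sprint


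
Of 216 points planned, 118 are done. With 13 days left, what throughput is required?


Formula: Required rate = Remaining points / Days left
Remaining = 216 - 118 = 98 points
Required rate = 98 / 13 = 7.54 points/day

7.54 points/day


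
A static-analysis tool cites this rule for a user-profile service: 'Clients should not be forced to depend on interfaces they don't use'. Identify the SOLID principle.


This describes the Interface Segregation Principle (ISP)

Interface Segregation Principle (ISP)


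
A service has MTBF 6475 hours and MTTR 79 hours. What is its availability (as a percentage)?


Availability = MTBF / (MTBF + MTTR)
Availability = 6475 / (6475 + 79)
Availability = 6475 / 6554
Availability = 98.7946%

98.7946%


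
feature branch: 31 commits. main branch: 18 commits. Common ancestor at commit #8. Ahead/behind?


Common ancestor: commit #8
feature commits after divergence: 31 - 8 = 23
main commits after divergence: 18 - 8 = 10
feature is 23 commits ahead of main
main is 10 commits ahead of feature

feature ahead: 23, main ahead: 10


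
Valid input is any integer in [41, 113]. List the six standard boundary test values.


Range: [41, 113]
Boundaries: just below min, min, min+1, max-1, max, just above max
Values: [40, 41, 42, 112, 113, 114]

[40, 41, 42, 112, 113, 114]


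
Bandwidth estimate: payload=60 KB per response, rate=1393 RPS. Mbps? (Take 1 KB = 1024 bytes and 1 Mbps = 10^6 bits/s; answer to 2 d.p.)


Formula: Mbps = payload_bytes * RPS * 8 / 1e6
Payload per request = 60 KB = 60 * 1024 = 61440 bytes
Total bytes/sec = 61440 * 1393 = 85585920
Total bits/sec = 85585920 * 8 = 684687360
Mbps = 684687360 / 1e6 = 684.69

684.69 Mbps


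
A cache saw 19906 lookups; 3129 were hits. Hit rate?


Formula: hit rate = hits / (hits + misses) * 100
hit rate = 3129 / (3129 + 16777) * 100
hit rate = 3129 / 19906 * 100
hit rate = 15.72%

15.72%


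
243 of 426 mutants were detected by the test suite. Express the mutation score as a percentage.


Mutation score = killed / total * 100
Mutation score = 243 / 426 * 100
Mutation score = 57.04%

57.04%


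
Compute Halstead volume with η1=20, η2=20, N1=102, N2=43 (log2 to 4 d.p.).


Formula: V = N * log2(η), where N = N1 + N2 and η = η1 + η2
η = 20 + 20 = 40
N = 102 + 43 = 145
log2(40) ≈ 5.3219
V = 145 * 5.3219 = 771.68

771.68


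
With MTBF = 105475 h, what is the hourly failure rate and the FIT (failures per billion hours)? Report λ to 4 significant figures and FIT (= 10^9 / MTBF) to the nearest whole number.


Formula: λ = 1 / MTBF; FIT = λ × 1e9 = 1e9 / MTBF
λ = 1 / 105475 ≈ 9.481e-06 failures/hour
FIT = 1e9 / 105475 ≈ 9481 failures per 1e9 hours (nearest whole number)

λ = 9.481e-06 /h, FIT = 9481


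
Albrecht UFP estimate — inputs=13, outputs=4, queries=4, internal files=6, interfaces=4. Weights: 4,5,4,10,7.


UFP = EI*4 + EO*5 + EQ*4 + ILF*10 + EIF*7
UFP = 13*4 + 4*5 + 4*4 + 6*10 + 4*7
UFP = 52 + 20 + 16 + 60 + 28
UFP = 176

176


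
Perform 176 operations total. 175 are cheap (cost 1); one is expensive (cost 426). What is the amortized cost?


Formula: Amortized cost = Total cost / Operations
Total cost = (175 * 1) + (1 * 426)
Total cost = 175 + 426 = 601
Amortized = 601 / 176 = 3.4148

3.4148


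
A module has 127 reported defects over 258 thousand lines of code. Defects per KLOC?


Defect density = defects / KLOC
Defect density = 127 / 258
Defect density = 0.492 defects/KLOC

0.492 defects/KLOC


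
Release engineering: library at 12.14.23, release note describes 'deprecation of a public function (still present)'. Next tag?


Current: 12.14.23
Change category: 'deprecation of a public function (still present)' → minor bump
SemVer rule: minor bump → increment MINOR, reset PATCH to 0 (MAJOR unchanged)
New: 12.15.0

12.15.0


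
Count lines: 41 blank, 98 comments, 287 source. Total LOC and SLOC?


Total LOC = blank + comment + code
Total LOC = 41 + 98 + 287 = 426
SLOC (source only) = code = 287

Total LOC: 426, SLOC: 287


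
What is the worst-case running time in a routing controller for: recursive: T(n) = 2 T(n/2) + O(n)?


Reasoning: master theorem case 2 (merge-sort recurrence)
Complexity: O(n log n)

O(n log n)


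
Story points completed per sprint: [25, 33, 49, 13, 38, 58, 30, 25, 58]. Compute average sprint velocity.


Formula: Avg velocity = Total points / Number of sprints
Points: [25, 33, 49, 13, 38, 58, 30, 25, 58]
Sum = 25 + 33 + 49 + 13 + 38 + 58 + 30 + 25 + 58 = 329
Avg velocity = 329 / 9 = 36.56 points/sprint

36.56 points/sprint


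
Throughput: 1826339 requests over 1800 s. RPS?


Formula: throughput = requests / seconds
throughput = 1826339 / 1800
throughput = 1014.63 requests/second

1014.63 requests/second


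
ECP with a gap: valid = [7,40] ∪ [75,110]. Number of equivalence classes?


Valid ranges: [7,40] and [75,110]
Class 1: x < 7 — invalid
Class 2: 7 ≤ x ≤ 40 — valid
Class 3: 40 < x < 75 — invalid (gap between ranges)
Class 4: 75 ≤ x ≤ 110 — valid
Class 5: x > 110 — invalid
Total equivalence classes: 5

5 equivalence classes


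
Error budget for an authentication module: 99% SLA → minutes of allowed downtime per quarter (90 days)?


Formula: allowed downtime = period * (100 - SLA) / 100
Period (quarter (90 days)) = 129600 minutes
Unavailability fraction = (100 - 99.0) / 100
Allowed downtime = 129600 * (100 - 99.0) / 100
Allowed downtime = 1296.0 minutes

1296.0 minutes


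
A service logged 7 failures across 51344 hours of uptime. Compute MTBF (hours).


Formula: MTBF = Total operating time / Number of failures
MTBF = 51344 / 7
MTBF = 7334.86 hours

7334.86 hours


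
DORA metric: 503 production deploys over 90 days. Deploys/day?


Formula: deployments per day = releases / days
= 503 / 90
= 5.589 deploys/day
(equivalently, 39.12 deploys/week)

5.589 deploys/day


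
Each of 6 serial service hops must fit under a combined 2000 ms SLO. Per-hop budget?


Formula: per_stage = total_budget / stages
per_stage = 2000 / 6
per_stage = 333.33 ms

333.33 ms


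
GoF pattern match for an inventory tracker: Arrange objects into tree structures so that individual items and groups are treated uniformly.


This matches the Composite pattern

Composite


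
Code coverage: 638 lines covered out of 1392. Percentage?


Coverage = covered / total * 100
Coverage = 638 / 1392 * 100
Coverage = 45.83%

45.83%


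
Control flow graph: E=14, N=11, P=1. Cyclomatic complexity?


Formula: V(G) = E - N + 2P
V(G) = 14 - 11 + 2*1
V(G) = 3 + 2
V(G) = 5

5


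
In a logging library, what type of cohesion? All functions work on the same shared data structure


Reasoning: Functions share data
Type: Communicational cohesion

Communicational cohesion


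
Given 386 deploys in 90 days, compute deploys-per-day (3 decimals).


Formula: deployments per day = releases / days
= 386 / 90
= 4.289 deploys/day
(equivalently, 30.02 deploys/week)

4.289 deploys/day


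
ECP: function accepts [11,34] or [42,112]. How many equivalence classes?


Valid ranges: [11,34] and [42,112]
Class 1: x < 11 — invalid
Class 2: 11 ≤ x ≤ 34 — valid
Class 3: 34 < x < 42 — invalid (gap between ranges)
Class 4: 42 ≤ x ≤ 112 — valid
Class 5: x > 112 — invalid
Total equivalence classes: 5

5 equivalence classes


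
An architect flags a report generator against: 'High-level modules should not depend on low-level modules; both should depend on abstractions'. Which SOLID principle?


This describes the Dependency Inversion Principle (DIP)

Dependency Inversion Principle (DIP)


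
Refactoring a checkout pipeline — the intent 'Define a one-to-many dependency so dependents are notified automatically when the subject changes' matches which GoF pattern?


This matches the Observer pattern

Observer


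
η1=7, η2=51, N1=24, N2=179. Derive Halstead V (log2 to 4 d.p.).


Formula: V = N * log2(η), where N = N1 + N2 and η = η1 + η2
η = 7 + 51 = 58
N = 24 + 179 = 203
log2(58) ≈ 5.8580
V = 203 * 5.8580 = 1189.17

1189.17


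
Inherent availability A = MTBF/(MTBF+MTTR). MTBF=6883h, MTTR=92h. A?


Availability = MTBF / (MTBF + MTTR)
Availability = 6883 / (6883 + 92)
Availability = 6883 / 6975
Availability = 98.681%

98.681%


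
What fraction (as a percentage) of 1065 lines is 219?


Coverage = covered / total * 100
Coverage = 219 / 1065 * 100
Coverage = 20.56%

20.56%


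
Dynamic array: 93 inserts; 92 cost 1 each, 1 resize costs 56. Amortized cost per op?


Formula: Amortized cost = Total cost / Operations
Total cost = (92 * 1) + (1 * 56)
Total cost = 92 + 56 = 148
Amortized = 148 / 93 = 1.5914

1.5914


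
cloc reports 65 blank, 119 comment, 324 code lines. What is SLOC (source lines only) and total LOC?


Total LOC = blank + comment + code
Total LOC = 65 + 119 + 324 = 508
SLOC (source only) = code = 324

Total LOC: 508, SLOC: 324


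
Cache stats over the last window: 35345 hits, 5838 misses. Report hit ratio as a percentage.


Formula: hit rate = hits / (hits + misses) * 100
hit rate = 35345 / (35345 + 5838) * 100
hit rate = 35345 / 41183 * 100
hit rate = 85.82%

85.82%


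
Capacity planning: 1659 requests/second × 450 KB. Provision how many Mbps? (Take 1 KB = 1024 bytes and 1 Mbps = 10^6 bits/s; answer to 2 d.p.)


Formula: Mbps = payload_bytes * RPS * 8 / 1e6
Payload per request = 450 KB = 450 * 1024 = 460800 bytes
Total bytes/sec = 460800 * 1659 = 764467200
Total bits/sec = 764467200 * 8 = 6115737600
Mbps = 6115737600 / 1e6 = 6115.74

6115.74 Mbps


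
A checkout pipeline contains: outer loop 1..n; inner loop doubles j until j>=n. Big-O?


Reasoning: linear outer times logarithmic inner
Complexity: O(n log n)

O(n log n)


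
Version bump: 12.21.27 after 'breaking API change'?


Current: 12.21.27
Change category: 'breaking API change' → major bump
SemVer rule: major bump → increment MAJOR, reset MINOR and PATCH to 0
New: 13.0.0

13.0.0


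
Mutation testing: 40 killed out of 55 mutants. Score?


Mutation score = killed / total * 100
Mutation score = 40 / 55 * 100
Mutation score = 72.73%

72.73%


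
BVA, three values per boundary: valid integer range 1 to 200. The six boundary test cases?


Range: [1, 200]
Boundaries: just below min, min, min+1, max-1, max, just above max
Values: [0, 1, 2, 199, 200, 201]

[0, 1, 2, 199, 200, 201]


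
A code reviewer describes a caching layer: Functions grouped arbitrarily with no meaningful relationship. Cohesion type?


Reasoning: Worst: random grouping
Type: Coincidental cohesion

Coincidental cohesion


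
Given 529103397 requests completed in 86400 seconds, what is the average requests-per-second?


Formula: throughput = requests / seconds
throughput = 529103397 / 86400
throughput = 6123.88 requests/second

6123.88 requests/second


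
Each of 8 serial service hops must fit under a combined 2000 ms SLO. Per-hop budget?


Formula: per_stage = total_budget / stages
per_stage = 2000 / 8
per_stage = 250.0 ms

250.0 ms


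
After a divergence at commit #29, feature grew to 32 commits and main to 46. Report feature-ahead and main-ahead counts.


Common ancestor: commit #29
feature commits after divergence: 32 - 29 = 3
main commits after divergence: 46 - 29 = 17
feature is 3 commits ahead of main
main is 17 commits ahead of feature

feature ahead: 3, main ahead: 17


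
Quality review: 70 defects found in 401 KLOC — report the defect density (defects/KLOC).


Defect density = defects / KLOC
Defect density = 70 / 401
Defect density = 0.175 defects/KLOC

0.175 defects/KLOC


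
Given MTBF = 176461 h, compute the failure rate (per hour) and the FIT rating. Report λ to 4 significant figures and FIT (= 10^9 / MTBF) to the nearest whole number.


Formula: λ = 1 / MTBF; FIT = λ × 1e9 = 1e9 / MTBF
λ = 1 / 176461 ≈ 5.667e-06 failures/hour
FIT = 1e9 / 176461 ≈ 5667 failures per 1e9 hours (nearest whole number)

λ = 5.667e-06 /h, FIT = 5667


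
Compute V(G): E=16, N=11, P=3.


Formula: V(G) = E - N + 2P
V(G) = 16 - 11 + 2*3
V(G) = 5 + 6
V(G) = 11

11


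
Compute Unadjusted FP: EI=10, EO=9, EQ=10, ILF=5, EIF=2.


UFP = EI*4 + EO*5 + EQ*4 + ILF*10 + EIF*7
UFP = 10*4 + 9*5 + 10*4 + 5*10 + 2*7
UFP = 40 + 45 + 40 + 50 + 14
UFP = 189

189


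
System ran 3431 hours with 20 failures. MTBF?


Formula: MTBF = Total operating time / Number of failures
MTBF = 3431 / 20
MTBF = 171.55 hours

171.55 hours


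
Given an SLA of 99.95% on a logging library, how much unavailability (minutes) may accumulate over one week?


Formula: allowed downtime = period * (100 - SLA) / 100
Period (week) = 10080 minutes
Unavailability fraction = (100 - 99.95) / 100
Allowed downtime = 10080 * (100 - 99.95) / 100
Allowed downtime = 5.04 minutes

5.04 minutes


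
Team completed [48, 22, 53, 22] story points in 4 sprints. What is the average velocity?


Formula: Avg velocity = Total points / Number of sprints
Points: [48, 22, 53, 22]
Sum = 48 + 22 + 53 + 22 = 145
Avg velocity = 145 / 4 = 36.25 points/sprint

36.25 points/sprint


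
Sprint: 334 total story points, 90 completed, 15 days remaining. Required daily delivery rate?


Formula: Required rate = Remaining points / Days left
Remaining = 334 - 90 = 244 points
Required rate = 244 / 15 = 16.27 points/day

16.27 points/day


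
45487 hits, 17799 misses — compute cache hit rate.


Formula: hit rate = hits / (hits + misses) * 100
hit rate = 45487 / (45487 + 17799) * 100
hit rate = 45487 / 63286 * 100
hit rate = 71.88%

71.88%
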